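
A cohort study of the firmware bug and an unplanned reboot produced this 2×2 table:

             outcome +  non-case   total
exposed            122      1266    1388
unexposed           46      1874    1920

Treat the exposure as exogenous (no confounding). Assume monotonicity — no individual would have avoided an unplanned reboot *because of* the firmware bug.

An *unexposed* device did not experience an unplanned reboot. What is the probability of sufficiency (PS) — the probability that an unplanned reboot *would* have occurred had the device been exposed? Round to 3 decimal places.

PS ≈ 0.066

p₁ = P(outcome | exposed) = 122/1388 = 0.087896
p₀ = P(outcome | unexposed) = 46/1920 = 0.023958
Under exogeneity and monotonicity, PS = (p₁ − p₀) / (1 − p₀).
PS = (0.087896 − 0.023958) / (1 − 0.023958) = 0.063938 / 0.97604 ≈ 0.0655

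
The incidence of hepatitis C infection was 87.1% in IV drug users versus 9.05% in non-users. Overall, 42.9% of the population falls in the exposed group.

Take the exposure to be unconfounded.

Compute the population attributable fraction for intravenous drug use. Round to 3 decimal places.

p₁ = 0.871, p₀ = 0.0905.
Overall risk P(Y=1) = π·p₁ + (1−π)·p₀ = 0.429×0.871 + 0.571×0.0905 = 0.42533.
Under exogeneity, PAF = [P(Y=1) − p₀] / P(Y=1).
PAF = (0.42533 − 0.0905) / 0.42533 ≈ 0.7872

PAF ≈ 0.787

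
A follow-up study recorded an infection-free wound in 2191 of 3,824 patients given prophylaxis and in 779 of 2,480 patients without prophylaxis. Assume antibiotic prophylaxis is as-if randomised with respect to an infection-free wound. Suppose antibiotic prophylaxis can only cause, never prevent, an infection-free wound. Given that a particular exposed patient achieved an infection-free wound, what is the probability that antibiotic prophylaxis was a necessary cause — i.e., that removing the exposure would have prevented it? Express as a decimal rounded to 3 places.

p₁ = P(outcome | exposed) = 2191/3824 = 0.57296
p₀ = P(outcome | unexposed) = 779/2480 = 0.31411
Under exogeneity and monotonicity, PN = (p₁ − p₀) / p₁.
PN = (0.57296 − 0.31411) / 0.57296 = 0.25885 / 0.57296 ≈ 0.4518

PN ≈ 0.452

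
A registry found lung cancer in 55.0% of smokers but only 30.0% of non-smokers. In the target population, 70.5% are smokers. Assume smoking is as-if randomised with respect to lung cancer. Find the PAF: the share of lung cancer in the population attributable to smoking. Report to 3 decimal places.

p₁ = 0.55, p₀ = 0.3.
Overall risk P(Y=1) = π·p₁ + (1−π)·p₀ = 0.705×0.55 + 0.295×0.3 = 0.47625.
Under exogeneity, PAF = [P(Y=1) − p₀] / P(Y=1).
PAF = (0.47625 − 0.3) / 0.47625 ≈ 0.3701

PAF ≈ 0.370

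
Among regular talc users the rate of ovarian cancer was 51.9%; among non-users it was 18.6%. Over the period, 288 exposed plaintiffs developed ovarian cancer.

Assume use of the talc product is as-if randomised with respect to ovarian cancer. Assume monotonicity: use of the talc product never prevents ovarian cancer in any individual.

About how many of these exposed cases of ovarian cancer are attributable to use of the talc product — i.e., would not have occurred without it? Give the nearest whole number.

about 185 cases

p₁ = 0.519, p₀ = 0.186.
PN = (p₁ − p₀)/p₁ = (0.519 − 0.186) / 0.519 ≈ 0.64162.
Attributable cases ≈ PN × (exposed cases) = 0.64162 × 288 ≈ 184.79.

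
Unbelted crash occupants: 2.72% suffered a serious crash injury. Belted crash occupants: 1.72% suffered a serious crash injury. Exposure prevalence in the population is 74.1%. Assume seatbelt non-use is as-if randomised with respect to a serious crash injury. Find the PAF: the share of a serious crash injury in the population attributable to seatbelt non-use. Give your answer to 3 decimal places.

p₁ = 0.0272, p₀ = 0.0172.
Overall risk P(Y=1) = π·p₁ + (1−π)·p₀ = 0.741×0.0272 + 0.259×0.0172 = 0.02461.
Under exogeneity, PAF = [P(Y=1) − p₀] / P(Y=1).
PAF = (0.02461 − 0.0172) / 0.02461 ≈ 0.3011

PAF ≈ 0.301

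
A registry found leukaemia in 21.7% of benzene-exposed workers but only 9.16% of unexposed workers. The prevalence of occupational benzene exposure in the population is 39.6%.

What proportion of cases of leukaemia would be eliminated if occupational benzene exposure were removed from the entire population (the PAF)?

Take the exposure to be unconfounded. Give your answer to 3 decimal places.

PAF ≈ 0.352

p₁ = 0.217, p₀ = 0.0916.
Overall risk P(Y=1) = π·p₁ + (1−π)·p₀ = 0.396×0.217 + 0.604×0.0916 = 0.14126.
Under exogeneity, PAF = [P(Y=1) − p₀] / P(Y=1).
PAF = (0.14126 − 0.0916) / 0.14126 ≈ 0.3515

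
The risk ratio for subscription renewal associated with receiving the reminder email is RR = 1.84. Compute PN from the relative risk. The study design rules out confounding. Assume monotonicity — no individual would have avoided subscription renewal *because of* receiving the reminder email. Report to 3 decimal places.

PN ≈ 0.457

Under exogeneity and monotonicity, PN = (RR − 1) / RR = 1 − 1/RR.
PN = (1.84 − 1) / 1.84 = 0.84 / 1.84 ≈ 0.4565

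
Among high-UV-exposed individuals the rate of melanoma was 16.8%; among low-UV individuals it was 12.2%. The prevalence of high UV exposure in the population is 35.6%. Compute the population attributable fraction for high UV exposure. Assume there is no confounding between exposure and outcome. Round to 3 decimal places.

PAF ≈ 0.118

p₁ = 0.168, p₀ = 0.122.
Overall risk P(Y=1) = π·p₁ + (1−π)·p₀ = 0.356×0.168 + 0.644×0.122 = 0.13838.
Under exogeneity, PAF = [P(Y=1) − p₀] / P(Y=1).
PAF = (0.13838 − 0.122) / 0.13838 ≈ 0.1183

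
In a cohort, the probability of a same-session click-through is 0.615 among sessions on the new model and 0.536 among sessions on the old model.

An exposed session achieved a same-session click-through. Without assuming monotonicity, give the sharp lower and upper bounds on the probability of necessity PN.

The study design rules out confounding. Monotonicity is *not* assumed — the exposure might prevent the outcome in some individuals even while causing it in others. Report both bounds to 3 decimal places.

Let p₁ = 0.615, p₀ = 0.536.
Under exogeneity alone the bounds on PN are max{0,(p₁−p₀)/p₁} ≤ PN ≤ min{1,(1−p₀)/p₁}.
  lower = (p₁ − p₀)/p₁ = 0.079 / 0.615 ≈ 0.1285
  upper = min{1, (1 − p₀)/p₁} = 0.464 / 0.615 ≈ 0.7545

0.128 ≤ PN ≤ 0.754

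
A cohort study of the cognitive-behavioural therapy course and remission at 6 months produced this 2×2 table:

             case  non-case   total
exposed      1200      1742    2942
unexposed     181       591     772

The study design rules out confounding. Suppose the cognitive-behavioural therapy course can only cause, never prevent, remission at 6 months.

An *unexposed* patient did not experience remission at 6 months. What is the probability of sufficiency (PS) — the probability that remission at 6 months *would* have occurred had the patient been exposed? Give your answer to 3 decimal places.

p₁ = P(outcome | exposed) = 1200/2942 = 0.40789
p₀ = P(outcome | unexposed) = 181/772 = 0.23446
Under exogeneity and monotonicity, PS = (p₁ − p₀)/(1 − p₀).
PS = (0.40789 − 0.23446) / 0.76554 ≈ 0.2265

PS ≈ 0.227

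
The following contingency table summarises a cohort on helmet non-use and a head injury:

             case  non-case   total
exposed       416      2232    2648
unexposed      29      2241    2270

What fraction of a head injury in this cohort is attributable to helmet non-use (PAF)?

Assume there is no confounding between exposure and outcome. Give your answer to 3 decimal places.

p₁ = P(outcome | exposed) = 416/2648 = 0.1571
p₀ = P(outcome | unexposed) = 29/2270 = 0.012775
Exposure prevalence π = 2648/4918 = 0.53843; overall risk P(Y=1) = 0.090484.
Under exogeneity, PAF = [P(Y=1) − p₀]/P(Y=1).
PAF = (0.090484 − 0.012775) / 0.090484 ≈ 0.8588

PAF ≈ 0.859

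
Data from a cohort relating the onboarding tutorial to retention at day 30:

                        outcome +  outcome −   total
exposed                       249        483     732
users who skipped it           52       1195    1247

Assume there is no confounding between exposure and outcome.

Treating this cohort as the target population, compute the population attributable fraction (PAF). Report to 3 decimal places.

PAF ≈ 0.726

p₁ = P(outcome | exposed) = 249/732 = 0.34016
p₀ = P(outcome | unexposed) = 52/1247 = 0.0417
Exposure prevalence π = 732/1979 = 0.36988; overall risk P(Y=1) = 0.1521.
Under exogeneity, PAF = [P(Y=1) − p₀]/P(Y=1).
PAF = (0.1521 − 0.0417) / 0.1521 ≈ 0.7258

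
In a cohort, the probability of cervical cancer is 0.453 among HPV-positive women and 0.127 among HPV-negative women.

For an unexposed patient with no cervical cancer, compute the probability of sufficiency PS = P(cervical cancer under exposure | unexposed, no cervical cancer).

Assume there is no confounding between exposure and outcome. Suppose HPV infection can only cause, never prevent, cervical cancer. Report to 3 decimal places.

Let p₁ = 0.453, p₀ = 0.127.
Under exogeneity and monotonicity, PS = (p₁ − p₀) / (1 − p₀).
PS = (0.453 − 0.127) / (1 − 0.127) = 0.326 / 0.873 ≈ 0.3734

PS ≈ 0.373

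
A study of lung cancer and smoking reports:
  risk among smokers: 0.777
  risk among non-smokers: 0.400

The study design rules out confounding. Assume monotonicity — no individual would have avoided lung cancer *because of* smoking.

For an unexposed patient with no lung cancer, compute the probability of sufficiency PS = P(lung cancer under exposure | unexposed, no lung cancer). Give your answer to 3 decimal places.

Let p₁ = 0.777, p₀ = 0.4.
Under exogeneity and monotonicity, PS = (p₁ − p₀) / (1 − p₀).
PS = (0.777 − 0.4) / (1 − 0.4) = 0.377 / 0.6 ≈ 0.6283

PS ≈ 0.628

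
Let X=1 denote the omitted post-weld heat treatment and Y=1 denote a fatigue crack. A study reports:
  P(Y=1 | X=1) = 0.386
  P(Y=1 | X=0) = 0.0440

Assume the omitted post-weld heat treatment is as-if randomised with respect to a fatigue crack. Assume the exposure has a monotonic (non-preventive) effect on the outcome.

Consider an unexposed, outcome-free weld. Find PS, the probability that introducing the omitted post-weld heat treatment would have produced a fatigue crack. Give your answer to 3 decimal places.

PS ≈ 0.358

Let p₁ = 0.386, p₀ = 0.044.
Under exogeneity and monotonicity, PS = (p₁ − p₀) / (1 − p₀).
PS = (0.386 − 0.044) / (1 − 0.044) = 0.342 / 0.956 ≈ 0.3577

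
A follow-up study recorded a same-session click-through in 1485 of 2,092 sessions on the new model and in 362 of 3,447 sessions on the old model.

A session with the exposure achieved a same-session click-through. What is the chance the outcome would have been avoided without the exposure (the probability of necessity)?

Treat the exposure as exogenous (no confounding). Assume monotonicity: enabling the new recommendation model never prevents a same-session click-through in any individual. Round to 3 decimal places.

p₁ = P(outcome | exposed) = 1485/2092 = 0.70985
p₀ = P(outcome | unexposed) = 362/3447 = 0.10502
Under exogeneity and monotonicity, PN = (p₁ − p₀) / p₁.
PN = (0.70985 − 0.10502) / 0.70985 = 0.60483 / 0.70985 ≈ 0.8521

PN ≈ 0.852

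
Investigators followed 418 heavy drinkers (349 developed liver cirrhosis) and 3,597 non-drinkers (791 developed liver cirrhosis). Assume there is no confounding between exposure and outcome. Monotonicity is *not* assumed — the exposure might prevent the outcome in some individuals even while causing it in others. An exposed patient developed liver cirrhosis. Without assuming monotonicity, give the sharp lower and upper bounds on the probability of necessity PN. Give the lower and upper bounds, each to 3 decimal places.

0.737 ≤ PN ≤ 0.934

p₁ = P(outcome | exposed) = 349/418 = 0.83493
p₀ = P(outcome | unexposed) = 791/3597 = 0.21991
Under exogeneity alone the bounds on PN are max{0,(p₁−p₀)/p₁} ≤ PN ≤ min{1,(1−p₀)/p₁}.
  lower = (p₁ − p₀)/p₁ = 0.61502 / 0.83493 ≈ 0.7366
  upper = min{1, (1 − p₀)/p₁} = 0.78009 / 0.83493 ≈ 0.9343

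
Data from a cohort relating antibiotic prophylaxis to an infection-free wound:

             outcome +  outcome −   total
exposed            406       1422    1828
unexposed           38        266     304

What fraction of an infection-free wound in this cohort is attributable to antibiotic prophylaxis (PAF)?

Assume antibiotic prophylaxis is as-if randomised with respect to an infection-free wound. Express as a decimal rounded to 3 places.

p₁ = P(outcome | exposed) = 406/1828 = 0.2221
p₀ = P(outcome | unexposed) = 38/304 = 0.125
Exposure prevalence π = 1828/2132 = 0.85741; overall risk P(Y=1) = 0.20826.
Under exogeneity, PAF = [P(Y=1) − p₀]/P(Y=1).
PAF = (0.20826 − 0.125) / 0.20826 ≈ 0.3998

PAF ≈ 0.400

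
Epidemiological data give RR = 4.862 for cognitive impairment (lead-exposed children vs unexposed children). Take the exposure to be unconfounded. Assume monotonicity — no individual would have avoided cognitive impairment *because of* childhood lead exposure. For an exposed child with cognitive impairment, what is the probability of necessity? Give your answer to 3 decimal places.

Under exogeneity and monotonicity, PN = (RR − 1) / RR = 1 − 1/RR.
PN = (4.862 − 1) / 4.862 = 3.862 / 4.862 ≈ 0.7943

PN ≈ 0.794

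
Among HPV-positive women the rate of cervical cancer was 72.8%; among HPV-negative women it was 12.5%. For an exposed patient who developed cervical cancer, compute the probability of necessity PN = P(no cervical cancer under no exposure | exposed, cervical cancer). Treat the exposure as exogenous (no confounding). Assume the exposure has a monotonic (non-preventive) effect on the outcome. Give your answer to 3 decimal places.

PN ≈ 0.828

p₁ = 0.728, p₀ = 0.125.
Under exogeneity and monotonicity, PN = (p₁ − p₀) / p₁.
PN = (0.728 − 0.125) / 0.728 = 0.603 / 0.728 ≈ 0.8283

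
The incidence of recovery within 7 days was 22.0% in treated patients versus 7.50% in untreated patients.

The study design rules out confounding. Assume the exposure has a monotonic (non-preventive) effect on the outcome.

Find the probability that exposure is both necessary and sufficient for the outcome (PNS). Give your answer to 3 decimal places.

p₁ = 0.22, p₀ = 0.075.
Under exogeneity and monotonicity, PNS = p₁ − p₀.
PNS = 0.22 − 0.075 = 0.145

PNS ≈ 0.145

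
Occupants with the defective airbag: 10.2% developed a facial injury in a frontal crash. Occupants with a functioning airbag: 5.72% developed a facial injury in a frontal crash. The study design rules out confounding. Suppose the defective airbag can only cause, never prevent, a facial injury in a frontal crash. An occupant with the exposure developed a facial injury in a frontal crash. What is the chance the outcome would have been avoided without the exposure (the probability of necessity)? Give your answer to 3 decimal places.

p₁ = 0.102, p₀ = 0.0572.
Under exogeneity and monotonicity, PN = (p₁ − p₀) / p₁.
PN = (0.102 − 0.0572) / 0.102 = 0.0448 / 0.102 ≈ 0.4392

PN ≈ 0.439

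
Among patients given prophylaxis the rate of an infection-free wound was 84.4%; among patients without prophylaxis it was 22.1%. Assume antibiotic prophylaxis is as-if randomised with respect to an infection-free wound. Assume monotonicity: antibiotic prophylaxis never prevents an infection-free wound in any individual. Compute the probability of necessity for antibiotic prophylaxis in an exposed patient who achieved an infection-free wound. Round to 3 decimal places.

p₁ = 0.844, p₀ = 0.221.
Under exogeneity and monotonicity, PN = (p₁ − p₀) / p₁.
PN = (0.844 − 0.221) / 0.844 = 0.623 / 0.844 ≈ 0.7382

PN ≈ 0.738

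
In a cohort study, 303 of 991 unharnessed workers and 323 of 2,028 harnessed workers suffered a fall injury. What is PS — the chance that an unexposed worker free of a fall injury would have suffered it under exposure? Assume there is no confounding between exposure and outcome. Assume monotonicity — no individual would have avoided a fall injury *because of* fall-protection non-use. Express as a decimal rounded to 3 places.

p₁ = P(outcome | exposed) = 303/991 = 0.30575
p₀ = P(outcome | unexposed) = 323/2028 = 0.15927
Under exogeneity and monotonicity, PS = (p₁ − p₀) / (1 − p₀).
PS = (0.30575 − 0.15927) / (1 − 0.15927) = 0.14648 / 0.84073 ≈ 0.1742

PS ≈ 0.174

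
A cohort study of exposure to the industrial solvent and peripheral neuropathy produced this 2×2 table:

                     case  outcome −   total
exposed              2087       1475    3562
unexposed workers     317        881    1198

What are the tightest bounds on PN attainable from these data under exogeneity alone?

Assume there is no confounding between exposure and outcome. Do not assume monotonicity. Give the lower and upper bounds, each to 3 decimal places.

0.548 ≤ PN ≤ 1.000

p₁ = P(outcome | exposed) = 2087/3562 = 0.58591
p₀ = P(outcome | unexposed) = 317/1198 = 0.26461
Under exogeneity alone the bounds on PN are max{0,(p₁−p₀)/p₁} ≤ PN ≤ min{1,(1−p₀)/p₁}.
  lower = (p₁ − p₀)/p₁ = 0.3213 / 0.58591 ≈ 0.5484
  upper = min{1, (1 − p₀)/p₁} = 0.73539 / 0.58591 ≈ 1.2551 → capped at 1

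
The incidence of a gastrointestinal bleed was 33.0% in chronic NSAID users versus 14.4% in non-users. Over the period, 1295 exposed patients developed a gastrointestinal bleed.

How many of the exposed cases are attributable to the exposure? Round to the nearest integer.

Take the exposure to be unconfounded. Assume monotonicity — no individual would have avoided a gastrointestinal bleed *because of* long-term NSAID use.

about 730 cases

p₁ = 0.33, p₀ = 0.144.
PN = (p₁ − p₀)/p₁ = (0.33 − 0.144) / 0.33 ≈ 0.56364.
Attributable cases ≈ PN × (exposed cases) = 0.56364 × 1295 ≈ 729.91.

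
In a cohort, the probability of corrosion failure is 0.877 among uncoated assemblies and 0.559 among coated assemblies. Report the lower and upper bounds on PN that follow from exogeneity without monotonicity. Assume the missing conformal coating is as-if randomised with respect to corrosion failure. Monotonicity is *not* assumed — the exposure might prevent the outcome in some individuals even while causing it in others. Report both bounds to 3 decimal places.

Let p₁ = 0.877, p₀ = 0.559.
Under exogeneity alone the bounds on PN are max{0,(p₁−p₀)/p₁} ≤ PN ≤ min{1,(1−p₀)/p₁}.
  lower = (p₁ − p₀)/p₁ = 0.318 / 0.877 ≈ 0.3626
  upper = min{1, (1 − p₀)/p₁} = 0.441 / 0.877 ≈ 0.5029

0.363 ≤ PN ≤ 0.503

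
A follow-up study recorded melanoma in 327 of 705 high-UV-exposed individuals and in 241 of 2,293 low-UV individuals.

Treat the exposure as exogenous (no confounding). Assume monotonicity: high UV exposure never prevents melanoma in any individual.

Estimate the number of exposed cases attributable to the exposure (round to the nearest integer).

p₁ = P(outcome | exposed) = 327/705 = 0.46383
p₀ = P(outcome | unexposed) = 241/2293 = 0.1051
PN = (p₁ − p₀)/p₁ = (0.46383 − 0.1051) / 0.46383 ≈ 0.77340.
Attributable cases ≈ PN × (exposed cases) = 0.77340 × 327 ≈ 252.90.

about 253 cases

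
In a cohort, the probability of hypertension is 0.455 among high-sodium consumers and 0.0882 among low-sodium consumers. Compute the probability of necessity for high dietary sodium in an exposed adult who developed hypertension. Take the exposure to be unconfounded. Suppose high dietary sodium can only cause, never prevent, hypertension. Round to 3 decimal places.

Let p₁ = 0.455, p₀ = 0.0882.
Under exogeneity and monotonicity, PN = (p₁ − p₀) / p₁.
PN = (0.455 − 0.0882) / 0.455 = 0.3668 / 0.455 ≈ 0.8062

PN ≈ 0.806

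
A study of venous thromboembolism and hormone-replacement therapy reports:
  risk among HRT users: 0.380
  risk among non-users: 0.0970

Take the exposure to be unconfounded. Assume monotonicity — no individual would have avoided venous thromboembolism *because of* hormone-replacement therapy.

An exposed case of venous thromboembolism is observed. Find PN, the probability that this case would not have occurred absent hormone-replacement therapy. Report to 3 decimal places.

PN ≈ 0.745

Let p₁ = 0.38, p₀ = 0.097.
Under exogeneity and monotonicity, PN = (p₁ − p₀) / p₁.
PN = (0.38 − 0.097) / 0.38 = 0.283 / 0.38 ≈ 0.7447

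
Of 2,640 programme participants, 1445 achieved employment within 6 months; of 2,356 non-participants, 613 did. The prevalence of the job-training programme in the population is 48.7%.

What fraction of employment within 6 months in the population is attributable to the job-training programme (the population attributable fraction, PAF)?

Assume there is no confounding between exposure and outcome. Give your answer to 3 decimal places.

PAF ≈ 0.350

p₁ = P(outcome | exposed) = 1445/2640 = 0.54735
p₀ = P(outcome | unexposed) = 613/2356 = 0.26019
Overall risk P(Y=1) = π·p₁ + (1−π)·p₀ = 0.487×0.54735 + 0.513×0.26019 = 0.40003.
Under exogeneity, PAF = [P(Y=1) − p₀] / P(Y=1).
PAF = (0.40003 − 0.26019) / 0.40003 ≈ 0.3496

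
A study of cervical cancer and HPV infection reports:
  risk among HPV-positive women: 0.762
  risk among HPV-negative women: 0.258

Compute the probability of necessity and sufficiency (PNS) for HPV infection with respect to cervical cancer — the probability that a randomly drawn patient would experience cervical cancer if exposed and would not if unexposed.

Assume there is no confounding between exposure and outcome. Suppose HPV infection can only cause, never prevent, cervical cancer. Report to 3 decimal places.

PNS ≈ 0.504

Let p₁ = 0.762, p₀ = 0.258.
Under exogeneity and monotonicity, PNS = p₁ − p₀.
PNS = 0.762 − 0.258 = 0.504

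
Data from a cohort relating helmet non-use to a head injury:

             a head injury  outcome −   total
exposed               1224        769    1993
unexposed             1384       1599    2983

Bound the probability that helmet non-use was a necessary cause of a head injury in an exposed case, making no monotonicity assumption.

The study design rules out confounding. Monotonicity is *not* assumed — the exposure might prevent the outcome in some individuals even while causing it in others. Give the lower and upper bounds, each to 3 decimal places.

p₁ = P(outcome | exposed) = 1224/1993 = 0.61415
p₀ = P(outcome | unexposed) = 1384/2983 = 0.46396
Under exogeneity alone the bounds on PN are max{0,(p₁−p₀)/p₁} ≤ PN ≤ min{1,(1−p₀)/p₁}.
  lower = (p₁ − p₀)/p₁ = 0.15019 / 0.61415 ≈ 0.2445
  upper = min{1, (1 − p₀)/p₁} = 0.53604 / 0.61415 ≈ 0.8728

0.245 ≤ PN ≤ 0.873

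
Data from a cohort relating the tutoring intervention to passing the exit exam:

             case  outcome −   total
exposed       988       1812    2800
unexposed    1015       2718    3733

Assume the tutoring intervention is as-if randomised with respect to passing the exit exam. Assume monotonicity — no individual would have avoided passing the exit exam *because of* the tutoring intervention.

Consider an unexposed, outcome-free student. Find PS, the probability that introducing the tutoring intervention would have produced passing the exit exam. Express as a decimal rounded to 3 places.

p₁ = P(outcome | exposed) = 988/2800 = 0.35286
p₀ = P(outcome | unexposed) = 1015/3733 = 0.2719
Under exogeneity and monotonicity, PS = (p₁ − p₀)/(1 − p₀).
PS = (0.35286 − 0.2719) / 0.7281 ≈ 0.1112

PS ≈ 0.111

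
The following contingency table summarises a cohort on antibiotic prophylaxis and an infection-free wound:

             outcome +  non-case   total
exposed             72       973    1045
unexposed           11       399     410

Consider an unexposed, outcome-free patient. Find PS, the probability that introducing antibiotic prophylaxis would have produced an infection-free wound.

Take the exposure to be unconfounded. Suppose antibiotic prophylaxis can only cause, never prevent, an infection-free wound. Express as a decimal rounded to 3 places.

PS ≈ 0.043

p₁ = P(outcome | exposed) = 72/1045 = 0.0689
p₀ = P(outcome | unexposed) = 11/410 = 0.026829
Under exogeneity and monotonicity, PS = (p₁ − p₀)/(1 − p₀).
PS = (0.0689 − 0.026829) / 0.97317 ≈ 0.0432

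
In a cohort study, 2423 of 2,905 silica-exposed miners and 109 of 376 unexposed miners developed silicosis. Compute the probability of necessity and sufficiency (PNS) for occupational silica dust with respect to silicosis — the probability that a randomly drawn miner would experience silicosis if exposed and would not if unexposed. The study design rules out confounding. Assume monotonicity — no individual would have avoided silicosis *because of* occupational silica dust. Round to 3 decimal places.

p₁ = P(outcome | exposed) = 2423/2905 = 0.83408
p₀ = P(outcome | unexposed) = 109/376 = 0.28989
Under exogeneity and monotonicity, PNS = p₁ − p₀.
PNS = 0.83408 − 0.28989 = 0.54419

PNS ≈ 0.544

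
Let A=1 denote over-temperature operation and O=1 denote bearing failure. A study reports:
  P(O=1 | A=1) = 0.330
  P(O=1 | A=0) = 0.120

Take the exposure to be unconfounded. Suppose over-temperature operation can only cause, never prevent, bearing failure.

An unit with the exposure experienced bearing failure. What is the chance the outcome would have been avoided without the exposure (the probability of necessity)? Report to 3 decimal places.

Let p₁ = 0.33, p₀ = 0.12.
Under exogeneity and monotonicity, PN = (p₁ − p₀) / p₁.
PN = (0.33 − 0.12) / 0.33 = 0.21 / 0.33 ≈ 0.6364

PN ≈ 0.636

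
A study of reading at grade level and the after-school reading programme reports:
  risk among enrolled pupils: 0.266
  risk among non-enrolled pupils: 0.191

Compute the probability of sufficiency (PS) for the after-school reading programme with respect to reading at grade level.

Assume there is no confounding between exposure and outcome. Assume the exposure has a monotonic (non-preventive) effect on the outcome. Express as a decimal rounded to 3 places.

Let p₁ = 0.266, p₀ = 0.191.
Under exogeneity and monotonicity, PS = (p₁ − p₀) / (1 − p₀).
PS = (0.266 − 0.191) / (1 − 0.191) = 0.075 / 0.809 ≈ 0.0927

PS ≈ 0.093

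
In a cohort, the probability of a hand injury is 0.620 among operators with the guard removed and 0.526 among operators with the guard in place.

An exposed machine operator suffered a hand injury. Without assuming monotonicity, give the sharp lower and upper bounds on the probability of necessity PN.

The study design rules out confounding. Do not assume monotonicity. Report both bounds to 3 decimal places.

Let p₁ = 0.62, p₀ = 0.526.
Under exogeneity alone the bounds on PN are max{0,(p₁−p₀)/p₁} ≤ PN ≤ min{1,(1−p₀)/p₁}.
  lower = (p₁ − p₀)/p₁ = 0.094 / 0.62 ≈ 0.1516
  upper = min{1, (1 − p₀)/p₁} = 0.474 / 0.62 ≈ 0.7645

0.152 ≤ PN ≤ 0.765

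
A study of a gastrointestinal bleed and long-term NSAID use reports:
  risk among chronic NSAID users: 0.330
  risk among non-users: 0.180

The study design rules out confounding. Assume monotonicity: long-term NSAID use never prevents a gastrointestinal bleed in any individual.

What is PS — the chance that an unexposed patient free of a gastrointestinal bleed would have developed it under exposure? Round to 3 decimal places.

PS ≈ 0.183

Let p₁ = 0.33, p₀ = 0.18.
Under exogeneity and monotonicity, PS = (p₁ − p₀) / (1 − p₀).
PS = (0.33 − 0.18) / (1 − 0.18) = 0.15 / 0.82 ≈ 0.1829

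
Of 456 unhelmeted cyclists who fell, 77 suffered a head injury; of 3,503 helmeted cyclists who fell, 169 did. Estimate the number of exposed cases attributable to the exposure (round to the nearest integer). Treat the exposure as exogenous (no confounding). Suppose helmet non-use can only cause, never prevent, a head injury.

about 55 cases

p₁ = P(outcome | exposed) = 77/456 = 0.16886
p₀ = P(outcome | unexposed) = 169/3503 = 0.048244
PN = (p₁ − p₀)/p₁ = (0.16886 − 0.048244) / 0.16886 ≈ 0.71429.
Attributable cases ≈ PN × (exposed cases) = 0.71429 × 77 ≈ 55.00.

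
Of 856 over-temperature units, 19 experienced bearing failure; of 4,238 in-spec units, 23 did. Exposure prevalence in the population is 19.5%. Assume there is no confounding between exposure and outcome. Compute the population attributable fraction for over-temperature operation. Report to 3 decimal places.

p₁ = P(outcome | exposed) = 19/856 = 0.022196
p₀ = P(outcome | unexposed) = 23/4238 = 0.0054271
Overall risk P(Y=1) = π·p₁ + (1−π)·p₀ = 0.195×0.022196 + 0.805×0.0054271 = 0.0086971.
Under exogeneity, PAF = [P(Y=1) − p₀] / P(Y=1).
PAF = (0.0086971 − 0.0054271) / 0.0086971 ≈ 0.3760

PAF ≈ 0.376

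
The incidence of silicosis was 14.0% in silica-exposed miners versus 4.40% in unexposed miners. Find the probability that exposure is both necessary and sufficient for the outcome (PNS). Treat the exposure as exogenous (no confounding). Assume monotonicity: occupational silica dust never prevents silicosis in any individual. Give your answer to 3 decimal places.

p₁ = 0.14, p₀ = 0.044.
Under exogeneity and monotonicity, PNS = p₁ − p₀.
PNS = 0.14 − 0.044 = 0.096

PNS ≈ 0.096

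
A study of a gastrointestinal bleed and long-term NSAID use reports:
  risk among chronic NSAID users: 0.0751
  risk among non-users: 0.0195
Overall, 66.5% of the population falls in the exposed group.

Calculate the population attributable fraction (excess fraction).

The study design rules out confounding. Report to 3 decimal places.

PAF ≈ 0.655

Let p₁ = 0.0751, p₀ = 0.0195.
Overall risk P(Y=1) = π·p₁ + (1−π)·p₀ = 0.665×0.0751 + 0.335×0.0195 = 0.056474.
Under exogeneity, PAF = [P(Y=1) − p₀] / P(Y=1).
PAF = (0.056474 − 0.0195) / 0.056474 ≈ 0.6547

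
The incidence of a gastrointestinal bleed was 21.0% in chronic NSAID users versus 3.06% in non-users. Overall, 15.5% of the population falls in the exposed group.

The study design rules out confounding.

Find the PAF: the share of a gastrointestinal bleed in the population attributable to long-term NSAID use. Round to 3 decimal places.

PAF ≈ 0.476

p₁ = 0.21, p₀ = 0.0306.
Overall risk P(Y=1) = π·p₁ + (1−π)·p₀ = 0.155×0.21 + 0.845×0.0306 = 0.058407.
Under exogeneity, PAF = [P(Y=1) − p₀] / P(Y=1).
PAF = (0.058407 − 0.0306) / 0.058407 ≈ 0.4761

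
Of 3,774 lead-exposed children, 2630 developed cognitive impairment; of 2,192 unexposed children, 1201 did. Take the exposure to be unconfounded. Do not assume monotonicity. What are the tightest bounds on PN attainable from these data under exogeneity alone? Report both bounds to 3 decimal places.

0.214 ≤ PN ≤ 0.649

p₁ = P(outcome | exposed) = 2630/3774 = 0.69687
p₀ = P(outcome | unexposed) = 1201/2192 = 0.5479
Under exogeneity alone the bounds on PN are max{0,(p₁−p₀)/p₁} ≤ PN ≤ min{1,(1−p₀)/p₁}.
  lower = (p₁ − p₀)/p₁ = 0.14897 / 0.69687 ≈ 0.2138
  upper = min{1, (1 − p₀)/p₁} = 0.4521 / 0.69687 ≈ 0.6488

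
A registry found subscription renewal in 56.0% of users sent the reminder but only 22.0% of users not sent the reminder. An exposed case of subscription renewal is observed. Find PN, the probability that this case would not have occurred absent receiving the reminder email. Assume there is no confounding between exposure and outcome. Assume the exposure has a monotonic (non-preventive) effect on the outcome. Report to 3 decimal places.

p₁ = 0.56, p₀ = 0.22.
Under exogeneity and monotonicity, PN = (p₁ − p₀) / p₁.
PN = (0.56 − 0.22) / 0.56 = 0.34 / 0.56 ≈ 0.6071

PN ≈ 0.607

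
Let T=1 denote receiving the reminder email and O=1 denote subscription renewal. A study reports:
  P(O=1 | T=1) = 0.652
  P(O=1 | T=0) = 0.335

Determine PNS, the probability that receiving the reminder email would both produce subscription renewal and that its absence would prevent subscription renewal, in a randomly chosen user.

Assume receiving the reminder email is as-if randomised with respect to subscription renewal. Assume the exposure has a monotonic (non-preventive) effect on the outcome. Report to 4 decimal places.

Let p₁ = 0.652, p₀ = 0.335.
Under exogeneity and monotonicity, PNS = p₁ − p₀.
PNS = 0.652 − 0.335 = 0.317

PNS ≈ 0.3170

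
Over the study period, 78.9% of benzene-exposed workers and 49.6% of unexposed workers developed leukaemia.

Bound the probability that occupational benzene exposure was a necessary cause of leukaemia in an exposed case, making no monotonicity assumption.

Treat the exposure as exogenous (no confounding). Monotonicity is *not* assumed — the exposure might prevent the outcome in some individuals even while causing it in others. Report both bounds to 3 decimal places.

0.371 ≤ PN ≤ 0.639

p₁ = 0.789, p₀ = 0.496.
Under exogeneity alone the bounds on PN are max{0,(p₁−p₀)/p₁} ≤ PN ≤ min{1,(1−p₀)/p₁}.
  lower = (p₁ − p₀)/p₁ = 0.293 / 0.789 ≈ 0.3714
  upper = min{1, (1 − p₀)/p₁} = 0.504 / 0.789 ≈ 0.6388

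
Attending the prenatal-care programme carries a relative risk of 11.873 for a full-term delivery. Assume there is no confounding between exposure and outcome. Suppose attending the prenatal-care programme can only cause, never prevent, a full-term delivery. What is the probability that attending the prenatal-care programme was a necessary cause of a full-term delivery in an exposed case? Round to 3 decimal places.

Under exogeneity and monotonicity, PN = (RR − 1) / RR = 1 − 1/RR.
PN = (11.873 − 1) / 11.873 = 10.87 / 11.873 ≈ 0.9158

PN ≈ 0.916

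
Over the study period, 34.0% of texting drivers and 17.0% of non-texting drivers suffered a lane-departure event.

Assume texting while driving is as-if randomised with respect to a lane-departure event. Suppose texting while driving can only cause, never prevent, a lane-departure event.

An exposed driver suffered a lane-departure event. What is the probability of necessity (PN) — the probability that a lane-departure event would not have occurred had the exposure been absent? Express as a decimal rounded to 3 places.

p₁ = 0.34, p₀ = 0.17.
Under exogeneity and monotonicity, PN = (p₁ − p₀) / p₁.
PN = (0.34 − 0.17) / 0.34 = 0.17 / 0.34 ≈ 0.5000

PN ≈ 0.500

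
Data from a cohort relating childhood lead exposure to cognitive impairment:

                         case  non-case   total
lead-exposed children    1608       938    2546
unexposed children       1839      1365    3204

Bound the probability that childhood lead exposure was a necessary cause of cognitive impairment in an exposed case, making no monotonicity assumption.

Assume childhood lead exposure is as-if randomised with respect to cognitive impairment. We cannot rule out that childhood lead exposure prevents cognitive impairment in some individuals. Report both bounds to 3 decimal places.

0.091 ≤ PN ≤ 0.675

p₁ = P(outcome | exposed) = 1608/2546 = 0.63158
p₀ = P(outcome | unexposed) = 1839/3204 = 0.57397
Under exogeneity alone the bounds on PN are max{0,(p₁−p₀)/p₁} ≤ PN ≤ min{1,(1−p₀)/p₁}.
  lower = (p₁ − p₀)/p₁ = 0.057609 / 0.63158 ≈ 0.0912
  upper = min{1, (1 − p₀)/p₁} = 0.42603 / 0.63158 ≈ 0.6745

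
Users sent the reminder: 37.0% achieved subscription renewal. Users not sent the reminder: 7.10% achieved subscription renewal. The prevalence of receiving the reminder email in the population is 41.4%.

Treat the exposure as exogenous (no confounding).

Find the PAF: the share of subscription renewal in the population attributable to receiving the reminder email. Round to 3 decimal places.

PAF ≈ 0.635

p₁ = 0.37, p₀ = 0.071.
Overall risk P(Y=1) = π·p₁ + (1−π)·p₀ = 0.414×0.37 + 0.586×0.071 = 0.19479.
Under exogeneity, PAF = [P(Y=1) − p₀] / P(Y=1).
PAF = (0.19479 − 0.071) / 0.19479 ≈ 0.6355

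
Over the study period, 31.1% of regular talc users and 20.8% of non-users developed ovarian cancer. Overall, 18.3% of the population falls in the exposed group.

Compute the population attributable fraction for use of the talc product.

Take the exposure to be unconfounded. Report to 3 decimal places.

PAF ≈ 0.083

p₁ = 0.311, p₀ = 0.208.
Overall risk P(Y=1) = π·p₁ + (1−π)·p₀ = 0.183×0.311 + 0.817×0.208 = 0.22685.
Under exogeneity, PAF = [P(Y=1) − p₀] / P(Y=1).
PAF = (0.22685 − 0.208) / 0.22685 ≈ 0.0831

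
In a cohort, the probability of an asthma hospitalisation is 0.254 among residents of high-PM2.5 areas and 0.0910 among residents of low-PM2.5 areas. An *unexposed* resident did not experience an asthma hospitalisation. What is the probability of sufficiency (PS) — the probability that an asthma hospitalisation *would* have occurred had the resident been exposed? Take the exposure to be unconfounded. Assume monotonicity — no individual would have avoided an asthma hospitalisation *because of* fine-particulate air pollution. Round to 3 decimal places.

Let p₁ = 0.254, p₀ = 0.091.
Under exogeneity and monotonicity, PS = (p₁ − p₀) / (1 − p₀).
PS = (0.254 − 0.091) / (1 − 0.091) = 0.163 / 0.909 ≈ 0.1793

PS ≈ 0.179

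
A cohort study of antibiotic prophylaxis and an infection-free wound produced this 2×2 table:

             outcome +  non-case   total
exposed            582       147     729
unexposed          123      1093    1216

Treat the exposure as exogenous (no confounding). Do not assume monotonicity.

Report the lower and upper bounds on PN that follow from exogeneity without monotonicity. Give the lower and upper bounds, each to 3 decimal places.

0.873 ≤ PN ≤ 1.000

p₁ = P(outcome | exposed) = 582/729 = 0.79835
p₀ = P(outcome | unexposed) = 123/1216 = 0.10115
Under exogeneity alone the bounds on PN are max{0,(p₁−p₀)/p₁} ≤ PN ≤ min{1,(1−p₀)/p₁}.
  lower = (p₁ − p₀)/p₁ = 0.6972 / 0.79835 ≈ 0.8733
  upper = min{1, (1 − p₀)/p₁} = 0.89885 / 0.79835 ≈ 1.1259 → capped at 1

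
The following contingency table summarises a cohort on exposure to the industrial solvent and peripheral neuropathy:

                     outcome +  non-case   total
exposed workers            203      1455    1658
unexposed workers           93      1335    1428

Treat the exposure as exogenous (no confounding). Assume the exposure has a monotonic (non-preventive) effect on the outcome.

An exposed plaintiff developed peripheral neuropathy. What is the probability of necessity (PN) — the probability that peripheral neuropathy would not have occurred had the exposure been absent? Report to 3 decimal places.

p₁ = P(outcome | exposed) = 203/1658 = 0.12244
p₀ = P(outcome | unexposed) = 93/1428 = 0.065126
Under exogeneity and monotonicity, PN = (p₁ − p₀)/p₁.
PN = (0.12244 − 0.065126) / 0.12244 ≈ 0.4681

PN ≈ 0.468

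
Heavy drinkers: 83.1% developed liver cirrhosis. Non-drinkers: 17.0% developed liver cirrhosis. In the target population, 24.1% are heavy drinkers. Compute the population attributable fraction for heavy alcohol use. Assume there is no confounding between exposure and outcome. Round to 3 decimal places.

PAF ≈ 0.484

p₁ = 0.831, p₀ = 0.17.
Overall risk P(Y=1) = π·p₁ + (1−π)·p₀ = 0.241×0.831 + 0.759×0.17 = 0.3293.
Under exogeneity, PAF = [P(Y=1) − p₀] / P(Y=1).
PAF = (0.3293 − 0.17) / 0.3293 ≈ 0.4838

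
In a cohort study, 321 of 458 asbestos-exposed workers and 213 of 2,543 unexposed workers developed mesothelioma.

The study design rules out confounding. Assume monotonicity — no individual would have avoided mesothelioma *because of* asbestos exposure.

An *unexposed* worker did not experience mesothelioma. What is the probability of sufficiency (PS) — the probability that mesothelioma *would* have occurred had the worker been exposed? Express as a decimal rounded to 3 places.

p₁ = P(outcome | exposed) = 321/458 = 0.70087
p₀ = P(outcome | unexposed) = 213/2543 = 0.083759
Under exogeneity and monotonicity, PS = (p₁ − p₀) / (1 − p₀).
PS = (0.70087 − 0.083759) / (1 − 0.083759) = 0.61711 / 0.91624 ≈ 0.6735

PS ≈ 0.674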